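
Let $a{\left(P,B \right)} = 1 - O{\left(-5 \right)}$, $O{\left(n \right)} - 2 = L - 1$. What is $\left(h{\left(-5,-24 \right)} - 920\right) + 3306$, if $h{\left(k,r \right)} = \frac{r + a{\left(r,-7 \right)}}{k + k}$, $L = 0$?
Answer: $\frac{11942}{5} \approx 2388.4$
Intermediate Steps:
$O{\left(n \right)} = 1$ ($O{\left(n \right)} = 2 + \left(0 - 1\right) = 2 - 1 = 1$)
$a{\left(P,B \right)} = 0$ ($a{\left(P,B \right)} = 1 - 1 = 0$)
$h{\left(k,r \right)} = \frac{r}{2 k}$ ($h{\left(k,r \right)} = \frac{r + 0}{k + k} = \frac{r}{2 k}$)
$\left(h{\left(-5,-24 \right)} - 920\right) + 3306 = \left(\frac{1}{2} \left(-24\right) \frac{1}{-5} - 920\right) + 3306 = \left(\frac{1}{2} \left(-24\right) \left(- \frac{1}{5}\right) - 920\right) + 3306 = \left(\frac{12}{5} - 920\right) + 3306 = - \frac{4588}{5} + 3306 = \frac{11942}{5}$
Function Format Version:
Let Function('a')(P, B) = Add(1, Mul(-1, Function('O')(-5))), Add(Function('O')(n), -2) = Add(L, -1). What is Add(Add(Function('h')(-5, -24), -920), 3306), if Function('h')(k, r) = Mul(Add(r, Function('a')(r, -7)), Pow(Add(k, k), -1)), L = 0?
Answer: Rational(11942, 5) ≈ 2388.4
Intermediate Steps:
Function('O')(n) = 1 (Function('O')(n) = Add(2, Add(0, -1)) = Add(2, -1) = 1)
Function('a')(P, B) = 0 (Function('a')(P, B) = Add(1, Mul(-1, 1)) = Add(1, -1) = 0)
Function('h')(k, r) = Mul(Rational(1, 2), r, Pow(k, -1)) (Function('h')(k, r) = Mul(Add(r, 0), Pow(Add(k, k), -1)) = Mul(r, Pow(Mul(2, k), -1)) = Mul(r, Mul(Rational(1, 2), Pow(k, -1))) = Mul(Rational(1, 2), r, Pow(k, -1)))
Add(Add(Function('h')(-5, -24), -920), 3306) = Add(Add(Mul(Rational(1, 2), -24, Pow(-5, -1)), -920), 3306) = Add(Add(Mul(Rational(1, 2), -24, Rational(-1, 5)), -920), 3306) = Add(Add(Rational(12, 5), -920), 3306) = Add(Rational(-4588, 5), 3306) = Rational(11942, 5)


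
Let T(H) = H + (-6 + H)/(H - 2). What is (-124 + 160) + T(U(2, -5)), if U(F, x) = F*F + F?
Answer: 42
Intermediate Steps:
U(F, x) = F + F² (U(F, x) = F² + F = F + F²)
T(H) = H + (-6 + H)/(-2 + H)
(-124 + 160) + T(U(2, -5)) = (-124 + 160) + (-6 + (2*(1 + 2))² - 2*(1 + 2))/(-2 + 2*(1 + 2)) = 36 + (-6 + (2*3)² - 2*3)/(-2 + 2*3) = 36 + (-6 + 6² - 1*6)/(-2 + 6) = 36 + (-6 + 36 - 6)/4 = 36 + (¼)*24 = 36 + 6 = 42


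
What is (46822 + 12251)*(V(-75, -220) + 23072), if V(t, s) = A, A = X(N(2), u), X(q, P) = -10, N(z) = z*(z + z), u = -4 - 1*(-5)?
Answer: 1362341526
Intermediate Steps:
u = 1 (u = -4 + 5 = 1)
N(z) = 2*z**2 (N(z) = z*(2*z) = 2*z**2)
A = -10
V(t, s) = -10
(46822 + 12251)*(V(-75, -220) + 23072) = (46822 + 12251)*(-10 + 23072) = 59073*23062 = 1362341526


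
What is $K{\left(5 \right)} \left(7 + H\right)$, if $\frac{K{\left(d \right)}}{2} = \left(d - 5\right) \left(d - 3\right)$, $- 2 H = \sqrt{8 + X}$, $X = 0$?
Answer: $0$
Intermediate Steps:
$H = - \sqrt{2}$ ($H = - \frac{\sqrt{8 + 0}}{2} = - \frac{\sqrt{8}}{2} = - \frac{2 \sqrt{2}}{2} = - \sqrt{2} \approx -1.4142$)
$K{\left(d \right)} = 2 \left(-5 + d\right) \left(-3 + d\right)$ ($K{\left(d \right)} = 2 \left(d - 5\right) \left(d - 3\right) = 2 \left(-5 + d\right) \left(-3 + d\right)$)
$K{\left(5 \right)} \left(7 + H\right) = \left(30 - 80 + 2 \cdot 5^{2}\right) \left(7 - \sqrt{2}\right) = \left(30 - 80 + 2 \cdot 25\right) \left(7 - \sqrt{2}\right) = \left(30 - 80 + 50\right) \left(7 - \sqrt{2}\right) = 0 \left(7 - \sqrt{2}\right) = 0$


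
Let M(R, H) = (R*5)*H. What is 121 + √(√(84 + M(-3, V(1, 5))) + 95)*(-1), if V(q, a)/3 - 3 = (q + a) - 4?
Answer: 121 - √(95 + I*√141) ≈ 111.23 - 0.60796*I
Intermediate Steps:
V(q, a) = -3 + 3*a + 3*q (V(q, a) = 9 + 3*((q + a) - 4) = 9 + 3*((a + q) - 4) = 9 + 3*(-4 + a + q) = 9 + (-12 + 3*a + 3*q) = -3 + 3*a + 3*q)
M(R, H) = 5*H*R (M(R, H) = (5*R)*H = 5*H*R)
121 + √(√(84 + M(-3, V(1, 5))) + 95)*(-1) = 121 + √(√(84 + 5*(-3 + 3*5 + 3*1)*(-3)) + 95)*(-1) = 121 + √(√(84 + 5*(-3 + 15 + 3)*(-3)) + 95)*(-1) = 121 + √(√(84 + 5*15*(-3)) + 95)*(-1) = 121 + √(√(84 - 225) + 95)*(-1) = 121 + √(√(-141) + 95)*(-1) = 121 + √(I*√141 + 95)*(-1) = 121 + √(95 + I*√141)*(-1) = 121 - √(95 + I*√141)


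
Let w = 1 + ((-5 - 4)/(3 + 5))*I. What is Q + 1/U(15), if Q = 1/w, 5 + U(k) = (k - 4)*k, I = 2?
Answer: -127/160 ≈ -0.79375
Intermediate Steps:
U(k) = -5 + k*(-4 + k) (U(k) = -5 + (k - 4)*k = -5 + (-4 + k)*k = -5 + k*(-4 + k))
w = -5/4 (w = 1 + ((-5 - 4)/(3 + 5))*2 = 1 - 9/8*2 = 1 - 9/4 = -5/4 ≈ -1.2500)
Q = -⅘ (Q = 1/(-5/4) = -⅘ ≈ -0.80000)
Q + 1/U(15) = -⅘ + 1/(-5 + 15² - 4*15) = -⅘ + 1/(-5 + 225 - 60) = -⅘ + 1/160 = -127/160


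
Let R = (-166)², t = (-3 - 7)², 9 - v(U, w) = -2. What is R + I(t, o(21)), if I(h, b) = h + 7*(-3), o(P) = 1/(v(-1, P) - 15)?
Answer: 27635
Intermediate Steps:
v(U, w) = 11 (v(U, w) = 9 - 1*(-2) = 9 + 2 = 11)
t = 100 (t = (-10)² = 100)
o(P) = -¼ (o(P) = 1/(11 - 15) = 1/(-4) = -¼)
I(h, b) = -21 + h (I(h, b) = h - 21 = -21 + h)
R = 27556
R + I(t, o(21)) = 27556 + (-21 + 100) = 27556 + 79 = 27635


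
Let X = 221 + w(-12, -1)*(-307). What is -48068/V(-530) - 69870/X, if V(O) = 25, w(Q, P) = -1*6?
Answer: -100911034/51575 ≈ -1956.6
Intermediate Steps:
w(Q, P) = -6
X = 2063 (X = 221 - 6*(-307) = 221 + 1842 = 2063)
-48068/V(-530) - 69870/X = -48068/25 - 69870/2063 = -100911034/51575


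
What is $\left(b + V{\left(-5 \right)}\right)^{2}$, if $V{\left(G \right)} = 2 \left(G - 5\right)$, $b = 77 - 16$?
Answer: $1681$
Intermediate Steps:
$b = 61$
$V{\left(G \right)} = -10 + 2 G$ ($V{\left(G \right)} = 2 \left(-5 + G\right) = -10 + 2 G$)
$\left(b + V{\left(-5 \right)}\right)^{2} = \left(61 + \left(-10 + 2 \left(-5\right)\right)\right)^{2} = \left(61 - 20\right)^{2} = 41^{2} = 1681$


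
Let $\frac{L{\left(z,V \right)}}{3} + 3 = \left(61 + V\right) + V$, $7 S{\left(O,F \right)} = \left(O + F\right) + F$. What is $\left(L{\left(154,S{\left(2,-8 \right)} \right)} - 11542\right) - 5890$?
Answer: $-17270$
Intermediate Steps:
$S{\left(O,F \right)} = \frac{O}{7} + \frac{2 F}{7}$ ($S{\left(O,F \right)} = \frac{\left(O + F\right) + F}{7} = \frac{\left(F + O\right) + F}{7} = \frac{O + 2 F}{7} = \frac{O}{7} + \frac{2 F}{7}$)
$L{\left(z,V \right)} = 174 + 6 V$ ($L{\left(z,V \right)} = -9 + 3 \left(\left(61 + V\right) + V\right) = -9 + 3 \left(61 + 2 V\right) = -9 + \left(183 + 6 V\right) = 174 + 6 V$)
$\left(L{\left(154,S{\left(2,-8 \right)} \right)} - 11542\right) - 5890 = \left(\left(174 + 6 \left(\frac{1}{7} \cdot 2 + \frac{2}{7} \left(-8\right)\right)\right) - 11542\right) - 5890 = \left(\left(174 + 6 \left(\frac{2}{7} - \frac{16}{7}\right)\right) - 11542\right) - 5890 = \left(\left(174 + 6 \left(-2\right)\right) - 11542\right) - 5890 = \left(\left(174 - 12\right) - 11542\right) - 5890 = \left(162 - 11542\right) - 5890 = -11380 - 5890 = -17270$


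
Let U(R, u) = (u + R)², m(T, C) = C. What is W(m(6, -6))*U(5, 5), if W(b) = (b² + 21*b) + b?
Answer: -9600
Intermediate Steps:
U(R, u) = (R + u)²
W(b) = b² + 22*b
W(m(6, -6))*U(5, 5) = (-6*(22 - 6))*(5 + 5)² = -6*16*10² = -96*100 = -9600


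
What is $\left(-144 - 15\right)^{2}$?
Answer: $25281$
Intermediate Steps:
$\left(-144 - 15\right)^{2} = \left(-159\right)^{2} = 25281$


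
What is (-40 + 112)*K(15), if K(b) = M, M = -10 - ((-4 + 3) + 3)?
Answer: -864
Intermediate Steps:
M = -12 (M = -10 - (-1 + 3) = -10 - 1*2 = -10 - 2 = -12)
K(b) = -12
(-40 + 112)*K(15) = (-40 + 112)*(-12) = 72*(-12) = -864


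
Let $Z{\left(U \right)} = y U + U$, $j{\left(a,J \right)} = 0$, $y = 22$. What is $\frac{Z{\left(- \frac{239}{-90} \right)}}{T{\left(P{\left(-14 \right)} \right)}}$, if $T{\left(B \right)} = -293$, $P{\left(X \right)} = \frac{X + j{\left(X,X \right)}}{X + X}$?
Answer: $- \frac{5497}{26370} \approx -0.20846$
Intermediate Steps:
$P{\left(X \right)} = \frac{1}{2}$ ($P{\left(X \right)} = \frac{X + 0}{X + X} = \frac{X}{2 X} = X \frac{1}{2 X} = \frac{1}{2}$)
$Z{\left(U \right)} = 23 U$ ($Z{\left(U \right)} = 22 U + U = 23 U$)
$\frac{Z{\left(- \frac{239}{-90} \right)}}{T{\left(P{\left(-14 \right)} \right)}} = \frac{23 \left(- \frac{239}{-90}\right)}{-293} = 23 \left(\left(-239\right) \left(- \frac{1}{90}\right)\right) \left(- \frac{1}{293}\right) = 23 \cdot \frac{239}{90} \left(- \frac{1}{293}\right) = \frac{5497}{90} \left(- \frac{1}{293}\right) = - \frac{5497}{26370}$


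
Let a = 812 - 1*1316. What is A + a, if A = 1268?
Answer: 764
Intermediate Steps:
a = -504 (a = 812 - 1316 = -504)
A + a = 1268 - 504 = 764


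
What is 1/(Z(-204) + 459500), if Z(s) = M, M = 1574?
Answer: 1/461074 ≈ 2.1689e-6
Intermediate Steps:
Z(s) = 1574
1/(Z(-204) + 459500) = 1/(1574 + 459500) = 1/461074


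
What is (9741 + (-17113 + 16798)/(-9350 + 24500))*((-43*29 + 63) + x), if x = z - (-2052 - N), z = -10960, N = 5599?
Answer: -44203881777/1010 ≈ -4.3766e+7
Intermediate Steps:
x = -3309 (x = -10960 - (-2052 - 1*5599) = -10960 - (-2052 - 5599) = -10960 - 1*(-7651) = -10960 + 7651 = -3309)
(9741 + (-17113 + 16798)/(-9350 + 24500))*((-43*29 + 63) + x) = (9741 + (-17113 + 16798)/(-9350 + 24500))*((-43*29 + 63) - 3309) = (9741 - 315/15150)*((-1247 + 63) - 3309) = (9741 - 315*1/15150)*(-1184 - 3309) = (9741 - 21/1010)*(-4493) = (9838389/1010)*(-4493) = -44203881777/1010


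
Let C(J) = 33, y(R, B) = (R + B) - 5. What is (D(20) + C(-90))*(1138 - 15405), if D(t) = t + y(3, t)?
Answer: -1012957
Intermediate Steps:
y(R, B) = -5 + B + R (y(R, B) = (B + R) - 5 = -5 + B + R)
D(t) = -2 + 2*t (D(t) = t + (-5 + t + 3) = t + (-2 + t) = -2 + 2*t)
(D(20) + C(-90))*(1138 - 15405) = ((-2 + 2*20) + 33)*(1138 - 15405) = ((-2 + 40) + 33)*(-14267) = (38 + 33)*(-14267) = 71*(-14267) = -1012957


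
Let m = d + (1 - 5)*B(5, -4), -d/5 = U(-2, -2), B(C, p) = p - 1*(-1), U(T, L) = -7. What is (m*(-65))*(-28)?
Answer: 85540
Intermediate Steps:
B(C, p) = 1 + p (B(C, p) = p + 1 = 1 + p)
d = 35 (d = -5*(-7) = 35)
m = 47 (m = 35 + (1 - 5)*(1 - 4) = 35 - 4*(-3) = 35 + 12 = 47)
(m*(-65))*(-28) = (47*(-65))*(-28) = -3055*(-28) = 85540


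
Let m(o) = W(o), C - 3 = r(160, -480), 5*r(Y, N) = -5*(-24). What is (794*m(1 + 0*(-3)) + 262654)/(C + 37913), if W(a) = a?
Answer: 65862/9485 ≈ 6.9438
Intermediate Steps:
r(Y, N) = 24 (r(Y, N) = (-5*(-24))/5 = (⅕)*120 = 24)
C = 27 (C = 3 + 24 = 27)
m(o) = o
(794*m(1 + 0*(-3)) + 262654)/(C + 37913) = (794*(1 + 0*(-3)) + 262654)/(27 + 37913) = (794*(1 + 0) + 262654)/37940 = (794*1 + 262654)*(1/37940) = (794 + 262654)*(1/37940) = 263448*(1/37940) = 65862/9485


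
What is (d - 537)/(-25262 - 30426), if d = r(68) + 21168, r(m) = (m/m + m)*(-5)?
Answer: -10143/27844 ≈ -0.36428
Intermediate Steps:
r(m) = -5 - 5*m (r(m) = (1 + m)*(-5) = -5 - 5*m)
d = 20823 (d = (-5 - 5*68) + 21168 = (-5 - 340) + 21168 = -345 + 21168 = 20823)
(d - 537)/(-25262 - 30426) = (20823 - 537)/(-25262 - 30426) = 20286/(-55688) = 20286*(-1/55688) = -10143/27844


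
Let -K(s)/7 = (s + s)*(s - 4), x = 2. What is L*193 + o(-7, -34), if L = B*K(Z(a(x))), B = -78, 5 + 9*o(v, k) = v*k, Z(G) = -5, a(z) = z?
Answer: 85356413/9 ≈ 9.4840e+6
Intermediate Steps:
o(v, k) = -5/9 + k*v/9 (o(v, k) = -5/9 + (v*k)/9 = -5/9 + (k*v)/9 = -5/9 + k*v/9)
K(s) = -14*s*(-4 + s) (K(s) = -7*(s + s)*(s - 4) = -7*2*s*(-4 + s) = -14*s*(-4 + s))
L = 49140 (L = -1092*(-5)*(4 - 1*(-5)) = -1092*(-5)*(4 + 5) = -1092*(-5)*9 = -78*(-630) = 49140)
L*193 + o(-7, -34) = 49140*193 + (-5/9 + (⅑)*(-34)*(-7)) = 9484020 + (-5/9 + 238/9) = 9484020 + 233/9 = 85356413/9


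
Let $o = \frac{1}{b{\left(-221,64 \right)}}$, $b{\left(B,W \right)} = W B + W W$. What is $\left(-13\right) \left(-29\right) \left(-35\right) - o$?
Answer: $- \frac{132583359}{10048} \approx -13195.0$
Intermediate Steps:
$b{\left(B,W \right)} = W^{2} + B W$ ($b{\left(B,W \right)} = B W + W^{2} = W^{2} + B W$)
$o = - \frac{1}{10048}$ ($o = \frac{1}{64 \left(-221 + 64\right)} = \frac{1}{64 \left(-157\right)} = \frac{1}{-10048} = - \frac{1}{10048} \approx -9.9522 \cdot 10^{-5}$)
$\left(-13\right) \left(-29\right) \left(-35\right) - o = \left(-13\right) \left(-29\right) \left(-35\right) - - \frac{1}{10048} = 377 \left(-35\right) + \frac{1}{10048} = -13195 + \frac{1}{10048} = - \frac{132583359}{10048}$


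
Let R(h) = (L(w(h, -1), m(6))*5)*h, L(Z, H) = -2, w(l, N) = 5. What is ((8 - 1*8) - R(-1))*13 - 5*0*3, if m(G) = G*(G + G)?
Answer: -130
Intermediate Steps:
m(G) = 2*G**2 (m(G) = G*(2*G) = 2*G**2)
R(h) = -10*h (R(h) = (-2*5)*h = -10*h)
((8 - 1*8) - R(-1))*13 - 5*0*3 = ((8 - 1*8) - (-10)*(-1))*13 - 5*0*3 = ((8 - 8) - 1*10)*13 + 0*3 = (0 - 10)*13 + 0 = -10*13 + 0 = -130 + 0 = -130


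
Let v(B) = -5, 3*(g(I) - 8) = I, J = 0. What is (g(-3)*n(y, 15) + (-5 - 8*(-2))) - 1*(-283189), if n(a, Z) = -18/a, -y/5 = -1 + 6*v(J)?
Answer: 43895874/155 ≈ 2.8320e+5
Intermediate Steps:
g(I) = 8 + I/3
y = 155 (y = -5*(-1 + 6*(-5)) = -5*(-1 - 30) = -5*(-31) = 155)
(g(-3)*n(y, 15) + (-5 - 8*(-2))) - 1*(-283189) = ((8 + (1/3)*(-3))*(-18/155) + (-5 - 8*(-2))) - 1*(-283189) = ((8 - 1)*(-18*1/155) + (-5 + 16)) + 283189 = (7*(-18/155) + 11) + 283189 = (-126/155 + 11) + 283189 = 1579/155 + 283189 = 43895874/155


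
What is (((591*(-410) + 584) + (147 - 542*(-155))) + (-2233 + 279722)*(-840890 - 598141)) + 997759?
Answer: -399314432969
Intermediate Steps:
(((591*(-410) + 584) + (147 - 542*(-155))) + (-2233 + 279722)*(-840890 - 598141)) + 997759 = (((-242310 + 584) + (147 + 84010)) + 277489*(-1439031)) + 997759 = ((-241726 + 84157) - 399315273159) + 997759 = (-157569 - 399315273159) + 997759 = -399315430728 + 997759 = -399314432969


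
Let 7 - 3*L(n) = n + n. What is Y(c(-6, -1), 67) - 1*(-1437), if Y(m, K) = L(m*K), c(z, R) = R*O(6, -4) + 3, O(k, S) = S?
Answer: 3380/3 ≈ 1126.7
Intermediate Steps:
L(n) = 7/3 - 2*n/3 (L(n) = 7/3 - (n + n)/3 = 7/3 - 2*n/3)
c(z, R) = 3 - 4*R (c(z, R) = R*(-4) + 3 = -4*R + 3 = 3 - 4*R)
Y(m, K) = 7/3 - 2*K*m/3 (Y(m, K) = 7/3 - 2*m*K/3 = 7/3 - 2*K*m/3)
Y(c(-6, -1), 67) - 1*(-1437) = (7/3 - ⅔*67*(3 - 4*(-1))) - 1*(-1437) = (7/3 - ⅔*67*(3 + 4)) + 1437 = (7/3 - ⅔*67*7) + 1437 = (7/3 - 938/3) + 1437 = -931/3 + 1437 = 3380/3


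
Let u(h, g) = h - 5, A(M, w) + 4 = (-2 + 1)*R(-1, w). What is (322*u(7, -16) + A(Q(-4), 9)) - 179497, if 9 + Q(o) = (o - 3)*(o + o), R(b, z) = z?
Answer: -178866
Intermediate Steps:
Q(o) = -9 + 2*o*(-3 + o) (Q(o) = -9 + (o - 3)*(o + o) = -9 + (-3 + o)*(2*o) = -9 + 2*o*(-3 + o))
A(M, w) = -4 - w (A(M, w) = -4 + (-2 + 1)*w = -4 - w)
u(h, g) = -5 + h
(322*u(7, -16) + A(Q(-4), 9)) - 179497 = (322*(-5 + 7) + (-4 - 1*9)) - 179497 = (322*2 + (-4 - 9)) - 179497 = (644 - 13) - 179497 = 631 - 179497 = -178866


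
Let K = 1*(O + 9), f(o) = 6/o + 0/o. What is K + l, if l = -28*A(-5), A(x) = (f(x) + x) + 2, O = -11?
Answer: 578/5 ≈ 115.60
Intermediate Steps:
f(o) = 6/o (f(o) = 6/o + 0 = 6/o)
A(x) = 2 + x + 6/x (A(x) = (6/x + x) + 2 = (x + 6/x) + 2 = 2 + x + 6/x)
K = -2 (K = 1*(-11 + 9) = 1*(-2) = -2)
l = 588/5 (l = -28*(2 - 5 + 6/(-5)) = -28*(2 - 5 + 6*(-⅕)) = -28*(2 - 5 - 6/5) = -28*(-21/5) = 588/5 ≈ 117.60)
K + l = -2 + 588/5 = 578/5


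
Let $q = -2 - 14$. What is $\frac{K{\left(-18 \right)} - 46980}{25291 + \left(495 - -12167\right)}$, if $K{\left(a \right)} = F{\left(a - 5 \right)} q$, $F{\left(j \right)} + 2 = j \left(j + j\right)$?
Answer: $- \frac{21292}{12651} \approx -1.683$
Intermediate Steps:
$q = -16$ ($q = -2 - 14 = -16$)
$F{\left(j \right)} = -2 + 2 j^{2}$ ($F{\left(j \right)} = -2 + j \left(j + j\right) = -2 + j 2 j = -2 + 2 j^{2}$)
$K{\left(a \right)} = 32 - 32 \left(-5 + a\right)^{2}$ ($K{\left(a \right)} = \left(-2 + 2 \left(a - 5\right)^{2}\right) \left(-16\right) = \left(-2 + 2 \left(-5 + a\right)^{2}\right) \left(-16\right) = 32 - 32 \left(-5 + a\right)^{2}$)
$\frac{K{\left(-18 \right)} - 46980}{25291 + \left(495 - -12167\right)} = \frac{\left(32 - 32 \left(-5 - 18\right)^{2}\right) - 46980}{25291 + \left(495 - -12167\right)} = \frac{\left(32 - 32 \left(-23\right)^{2}\right) - 46980}{25291 + \left(495 + 12167\right)} = \frac{\left(32 - 16928\right) - 46980}{25291 + 12662} = \frac{\left(32 - 16928\right) - 46980}{37953} = \left(-16896 - 46980\right) \frac{1}{37953} = \left(-63876\right) \frac{1}{37953} = - \frac{21292}{12651}$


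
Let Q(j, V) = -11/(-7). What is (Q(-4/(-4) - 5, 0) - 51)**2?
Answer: 119716/49 ≈ 2443.2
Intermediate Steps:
Q(j, V) = 11/7 (Q(j, V) = -11*(-1/7) = 11/7)
(Q(-4/(-4) - 5, 0) - 51)**2 = (11/7 - 51)**2 = (-346/7)**2 = 119716/49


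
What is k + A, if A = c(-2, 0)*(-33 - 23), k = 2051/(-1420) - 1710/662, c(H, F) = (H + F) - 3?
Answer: 129712619/470020 ≈ 275.97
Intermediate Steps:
c(H, F) = -3 + F + H (c(H, F) = (F + H) - 3 = -3 + F + H)
k = -1892981/470020 (k = 2051*(-1/1420) - 1710*1/662 = -2051/1420 - 855/331 = -1892981/470020 ≈ -4.0275)
A = 280 (A = (-3 + 0 - 2)*(-33 - 23) = -5*(-56) = 280)
k + A = -1892981/470020 + 280 = 129712619/470020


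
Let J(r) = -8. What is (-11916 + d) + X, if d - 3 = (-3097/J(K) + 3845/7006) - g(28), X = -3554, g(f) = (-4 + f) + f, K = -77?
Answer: -424040285/28024 ≈ -15131.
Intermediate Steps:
g(f) = -4 + 2*f
d = 9490995/28024 (d = 3 + ((-3097/(-8) + 3845/7006) - (-4 + 2*28)) = 3 + ((-3097*(-1/8) + 3845*(1/7006)) - (-4 + 56)) = 3 + ((3097/8 + 3845/7006) - 1*52) = 3 + (10864171/28024 - 52) = 3 + 9406923/28024 = 9490995/28024 ≈ 338.67)
(-11916 + d) + X = (-11916 + 9490995/28024) - 3554 = -324442989/28024 - 3554 = -424040285/28024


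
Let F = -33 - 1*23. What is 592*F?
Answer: -33152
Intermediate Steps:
F = -56 (F = -33 - 23 = -56)
592*F = 592*(-56) = -33152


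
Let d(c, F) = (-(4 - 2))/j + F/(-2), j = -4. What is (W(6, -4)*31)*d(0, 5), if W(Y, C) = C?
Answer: 248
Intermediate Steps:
d(c, F) = 1/2 - F/2 (d(c, F) = -(4 - 2)/(-4) + F/(-2) = -1*2*(-1/4) + F*(-1/2) = -2*(-1/4) - F/2 = 1/2 - F/2)
(W(6, -4)*31)*d(0, 5) = (-4*31)*(1/2 - 1/2*5) = -124*(1/2 - 5/2) = -124*(-2) = 248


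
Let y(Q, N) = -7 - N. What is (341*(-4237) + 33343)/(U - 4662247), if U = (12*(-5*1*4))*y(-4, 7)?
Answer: 1411474/4658887 ≈ 0.30296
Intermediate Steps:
U = 3360 (U = (12*(-5*1*4))*(-7 - 1*7) = (12*(-5*4))*(-7 - 7) = (12*(-20))*(-14) = -240*(-14) = 3360)
(341*(-4237) + 33343)/(U - 4662247) = (341*(-4237) + 33343)/(3360 - 4662247) = (-1444817 + 33343)/(-4658887) = -1411474*(-1/4658887) = 1411474/4658887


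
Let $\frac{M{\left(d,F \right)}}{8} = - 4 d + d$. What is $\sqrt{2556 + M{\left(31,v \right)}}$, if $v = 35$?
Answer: $2 \sqrt{453} \approx 42.568$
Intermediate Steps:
$M{\left(d,F \right)} = - 24 d$ ($M{\left(d,F \right)} = 8 \left(- 4 d + d\right) = 8 \left(- 3 d\right) = - 24 d$)
$\sqrt{2556 + M{\left(31,v \right)}} = \sqrt{2556 - 744} = \sqrt{1812} = 2 \sqrt{453}$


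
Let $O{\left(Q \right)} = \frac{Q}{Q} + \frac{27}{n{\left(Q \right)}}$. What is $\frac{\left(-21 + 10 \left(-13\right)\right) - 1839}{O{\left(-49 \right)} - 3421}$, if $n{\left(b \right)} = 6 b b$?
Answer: $\frac{9555980}{16422831} \approx 0.58187$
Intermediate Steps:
$n{\left(b \right)} = 6 b^{2}$
$O{\left(Q \right)} = 1 + \frac{9}{2 Q^{2}}$ ($O{\left(Q \right)} = \frac{Q}{Q} + \frac{27}{6 Q^{2}} = 1 + 27 \frac{1}{6 Q^{2}} = 1 + \frac{9}{2 Q^{2}}$)
$\frac{\left(-21 + 10 \left(-13\right)\right) - 1839}{O{\left(-49 \right)} - 3421} = \frac{\left(-21 + 10 \left(-13\right)\right) - 1839}{\left(1 + \frac{9}{2 \cdot 2401}\right) - 3421} = \frac{\left(-21 - 130\right) - 1839}{\left(1 + \frac{9}{2} \cdot \frac{1}{2401}\right) - 3421} = \frac{-151 - 1839}{\left(1 + \frac{9}{4802}\right) - 3421} = - \frac{1990}{\frac{4811}{4802} - 3421} = - \frac{1990}{- \frac{16422831}{4802}} = \left(-1990\right) \left(- \frac{4802}{16422831}\right) = \frac{9555980}{16422831}$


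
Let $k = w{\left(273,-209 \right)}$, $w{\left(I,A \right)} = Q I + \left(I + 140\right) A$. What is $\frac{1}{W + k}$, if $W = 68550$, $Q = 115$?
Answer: $\frac{1}{13628} \approx 7.3378 \cdot 10^{-5}$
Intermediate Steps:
$w{\left(I,A \right)} = 115 I + A \left(140 + I\right)$ ($w{\left(I,A \right)} = 115 I + \left(I + 140\right) A = 115 I + \left(140 + I\right) A = 115 I + A \left(140 + I\right)$)
$k = -54922$ ($k = 115 \cdot 273 + 140 \left(-209\right) - 57057 = 31395 - 29260 - 57057 = -54922$)
$\frac{1}{W + k} = \frac{1}{68550 - 54922} = \frac{1}{13628}$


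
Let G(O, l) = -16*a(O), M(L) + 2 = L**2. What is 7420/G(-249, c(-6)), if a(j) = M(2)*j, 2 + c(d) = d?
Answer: 1855/1992 ≈ 0.93122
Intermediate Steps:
M(L) = -2 + L**2
c(d) = -2 + d
a(j) = 2*j (a(j) = (-2 + 2**2)*j = (-2 + 4)*j = 2*j)
G(O, l) = -32*O
7420/G(-249, c(-6)) = 7420/((-32*(-249))) = 7420/7968 = 7420*(1/7968) = 1855/1992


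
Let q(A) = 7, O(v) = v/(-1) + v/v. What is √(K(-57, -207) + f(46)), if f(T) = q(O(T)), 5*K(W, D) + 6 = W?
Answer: 2*I*√35/5 ≈ 2.3664*I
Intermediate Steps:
O(v) = 1 - v (O(v) = v*(-1) + 1 = -v + 1 = 1 - v)
K(W, D) = -6/5 + W/5
f(T) = 7
√(K(-57, -207) + f(46)) = √((-6/5 + (⅕)*(-57)) + 7) = √((-6/5 - 57/5) + 7) = √(-63/5 + 7) = √(-28/5) = 2*I*√35/5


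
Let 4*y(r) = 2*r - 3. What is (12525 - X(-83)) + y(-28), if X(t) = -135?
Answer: 50581/4 ≈ 12645.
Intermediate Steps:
y(r) = -3/4 + r/2 (y(r) = (2*r - 3)/4 = (-3 + 2*r)/4 = -3/4 + r/2)
(12525 - X(-83)) + y(-28) = (12525 - 1*(-135)) + (-3/4 + (1/2)*(-28)) = (12525 + 135) + (-3/4 - 14) = 12660 - 59/4 = 50581/4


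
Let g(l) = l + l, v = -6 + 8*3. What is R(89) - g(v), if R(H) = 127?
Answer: 91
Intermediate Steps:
v = 18 (v = -6 + 24 = 18)
g(l) = 2*l
R(89) - g(v) = 127 - 2*18 = 127 - 1*36 = 127 - 36 = 91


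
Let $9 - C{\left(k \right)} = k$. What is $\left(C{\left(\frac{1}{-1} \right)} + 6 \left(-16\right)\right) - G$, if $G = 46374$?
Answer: $-46460$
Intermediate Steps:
$C{\left(k \right)} = 9 - k$
$\left(C{\left(\frac{1}{-1} \right)} + 6 \left(-16\right)\right) - G = \left(\left(9 - \frac{1}{-1}\right) + 6 \left(-16\right)\right) - 46374 = \left(\left(9 - -1\right) - 96\right) - 46374 = \left(\left(9 + 1\right) - 96\right) - 46374 = \left(10 - 96\right) - 46374 = -86 - 46374 = -46460$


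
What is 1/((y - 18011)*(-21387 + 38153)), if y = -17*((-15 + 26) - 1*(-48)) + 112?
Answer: -1/316910932 ≈ -3.1555e-9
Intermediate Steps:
y = -891 (y = -17*(11 + 48) + 112 = -17*59 + 112 = -1003 + 112 = -891)
1/((y - 18011)*(-21387 + 38153)) = 1/((-891 - 18011)*(-21387 + 38153)) = 1/(-18902*16766) = 1/(-316910932) = -1/316910932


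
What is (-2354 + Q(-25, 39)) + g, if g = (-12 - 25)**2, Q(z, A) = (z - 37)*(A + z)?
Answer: -1853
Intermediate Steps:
Q(z, A) = (-37 + z)*(A + z)
g = 1369 (g = (-37)**2 = 1369)
(-2354 + Q(-25, 39)) + g = (-2354 + ((-25)**2 - 37*39 - 37*(-25) + 39*(-25))) + 1369 = (-2354 + (625 - 1443 + 925 - 975)) + 1369 = (-2354 - 868) + 1369 = -3222 + 1369 = -1853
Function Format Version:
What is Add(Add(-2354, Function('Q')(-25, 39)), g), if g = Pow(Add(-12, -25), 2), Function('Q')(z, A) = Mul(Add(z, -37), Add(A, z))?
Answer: -1853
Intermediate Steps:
Function('Q')(z, A) = Mul(Add(-37, z), Add(A, z))
g = 1369 (g = Pow(-37, 2) = 1369)
Add(Add(-2354, Function('Q')(-25, 39)), g) = Add(Add(-2354, Add(Pow(-25, 2), Mul(-37, 39), Mul(-37, -25), Mul(39, -25))), 1369) = Add(Add(-2354, Add(625, -1443, 925, -975)), 1369) = Add(Add(-2354, -868), 1369) = Add(-3222, 1369) = -1853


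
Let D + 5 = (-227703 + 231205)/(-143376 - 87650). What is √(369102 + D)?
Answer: √4924954512655130/115513 ≈ 607.53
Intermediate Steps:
D = -579316/115513 (D = -5 + (-227703 + 231205)/(-143376 - 87650) = -5 + 3502/(-231026) = -5 + 3502*(-1/231026) = -5 - 1751/115513 = -579316/115513 ≈ -5.0152)
√(369102 + D) = √(369102 - 579316/115513) = √(42635500010/115513) = √4924954512655130/115513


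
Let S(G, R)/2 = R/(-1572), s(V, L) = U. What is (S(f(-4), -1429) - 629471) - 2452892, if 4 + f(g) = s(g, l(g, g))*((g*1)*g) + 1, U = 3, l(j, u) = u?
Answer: -2422735889/786 ≈ -3.0824e+6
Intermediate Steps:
s(V, L) = 3
f(g) = -3 + 3*g² (f(g) = -4 + (3*((g*1)*g) + 1) = -4 + (3*(g*g) + 1) = -4 + (3*g² + 1) = -4 + (1 + 3*g²) = -3 + 3*g²)
S(G, R) = -R/786 (S(G, R) = 2*(R/(-1572)) = 2*(R*(-1/1572)) = 2*(-R/1572) = -R/786)
(S(f(-4), -1429) - 629471) - 2452892 = (-1/786*(-1429) - 629471) - 2452892 = (1429/786 - 629471) - 2452892 = -494762777/786 - 2452892 = -2422735889/786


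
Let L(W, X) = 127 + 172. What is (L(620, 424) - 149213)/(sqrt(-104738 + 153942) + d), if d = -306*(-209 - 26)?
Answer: -2677101435/1292749724 + 74457*sqrt(12301)/1292749724 ≈ -2.0645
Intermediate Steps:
d = 71910 (d = -306*(-235) = 71910)
L(W, X) = 299
(L(620, 424) - 149213)/(sqrt(-104738 + 153942) + d) = (299 - 149213)/(sqrt(-104738 + 153942) + 71910) = -148914/(sqrt(49204) + 71910) = -148914/(2*sqrt(12301) + 71910) = -148914/(71910 + 2*sqrt(12301))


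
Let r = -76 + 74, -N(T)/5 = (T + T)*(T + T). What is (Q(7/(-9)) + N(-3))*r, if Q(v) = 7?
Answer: 346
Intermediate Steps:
N(T) = -20*T² (N(T) = -5*(T + T)*(T + T) = -5*2*T*2*T = -20*T²)
r = -2
(Q(7/(-9)) + N(-3))*r = (7 - 20*(-3)²)*(-2) = (7 - 20*9)*(-2) = (7 - 180)*(-2) = -173*(-2) = 346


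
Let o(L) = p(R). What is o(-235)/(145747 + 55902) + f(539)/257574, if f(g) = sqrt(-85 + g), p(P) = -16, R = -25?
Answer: -16/201649 + sqrt(454)/257574 ≈ 3.3771e-6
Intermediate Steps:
o(L) = -16
o(-235)/(145747 + 55902) + f(539)/257574 = -16/(145747 + 55902) + sqrt(-85 + 539)/257574 = -16/201649 + sqrt(454)*(1/257574) = -16*1/201649 + sqrt(454)/257574 = -16/201649 + sqrt(454)/257574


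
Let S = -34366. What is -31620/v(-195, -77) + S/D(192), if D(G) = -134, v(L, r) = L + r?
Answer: 99887/268 ≈ 372.71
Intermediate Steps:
-31620/v(-195, -77) + S/D(192) = -31620/(-195 - 77) - 34366/(-134) = -31620/(-272) - 34366*(-1/134) = -31620*(-1/272) + 17183/67 = 465/4 + 17183/67 = 99887/268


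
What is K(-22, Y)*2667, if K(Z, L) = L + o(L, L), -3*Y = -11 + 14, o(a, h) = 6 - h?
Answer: 16002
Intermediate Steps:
Y = -1 (Y = -(-11 + 14)/3 = -1/3*3 = -1)
K(Z, L) = 6 (K(Z, L) = L + (6 - L) = 6)
K(-22, Y)*2667 = 6*2667 = 16002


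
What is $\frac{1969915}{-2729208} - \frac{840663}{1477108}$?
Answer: $- \frac{1301030347681}{1007833742616} \approx -1.2909$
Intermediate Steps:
$\frac{1969915}{-2729208} - \frac{840663}{1477108} = 1969915 \left(- \frac{1}{2729208}\right) - \frac{840663}{1477108} = - \frac{1969915}{2729208} - \frac{840663}{1477108} = - \frac{1301030347681}{1007833742616}$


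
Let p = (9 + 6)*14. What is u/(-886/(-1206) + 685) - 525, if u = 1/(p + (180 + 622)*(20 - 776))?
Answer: -43858843839501/83540654932 ≈ -525.00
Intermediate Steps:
p = 210 (p = 15*14 = 210)
u = -1/606102 (u = 1/(210 + (180 + 622)*(20 - 776)) = 1/(210 + 802*(-756)) = 1/(210 - 606312) = 1/(-606102) = -1/606102 ≈ -1.6499e-6)
u/(-886/(-1206) + 685) - 525 = -1/606102/(-886/(-1206) + 685) - 525 = -1/606102/(-886*(-1/1206) + 685) - 525 = -1/606102/(443/603 + 685) - 525 = -1/606102/(413498/603) - 525 = (603/413498)*(-1/606102) - 525 = -201/83540654932 - 525 = -43858843839501/83540654932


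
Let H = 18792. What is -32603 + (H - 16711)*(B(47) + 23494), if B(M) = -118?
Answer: 48612853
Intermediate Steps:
-32603 + (H - 16711)*(B(47) + 23494) = -32603 + (18792 - 16711)*(-118 + 23494) = -32603 + 2081*23376 = -32603 + 48645456 = 48612853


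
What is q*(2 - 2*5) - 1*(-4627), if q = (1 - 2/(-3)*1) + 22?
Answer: 13313/3 ≈ 4437.7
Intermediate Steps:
q = 71/3 (q = (1 - 2*(-⅓)*1) + 22 = (1 + (⅔)*1) + 22 = (1 + ⅔) + 22 = 5/3 + 22 = 71/3 ≈ 23.667)
q*(2 - 2*5) - 1*(-4627) = 71*(2 - 2*5)/3 - 1*(-4627) = 71*(2 - 10)/3 + 4627 = (71/3)*(-8) + 4627 = -568/3 + 4627 = 13313/3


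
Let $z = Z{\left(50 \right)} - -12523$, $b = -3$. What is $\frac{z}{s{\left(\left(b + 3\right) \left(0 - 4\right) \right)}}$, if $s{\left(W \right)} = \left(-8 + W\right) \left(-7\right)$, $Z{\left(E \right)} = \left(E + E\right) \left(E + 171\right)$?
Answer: $\frac{34623}{56} \approx 618.27$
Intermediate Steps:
$Z{\left(E \right)} = 2 E \left(171 + E\right)$
$s{\left(W \right)} = 56 - 7 W$
$z = 34623$ ($z = 2 \cdot 50 \left(171 + 50\right) - -12523 = 2 \cdot 50 \cdot 221 + 12523 = 22100 + 12523 = 34623$)
$\frac{z}{s{\left(\left(b + 3\right) \left(0 - 4\right) \right)}} = \frac{34623}{56 - 7 \left(-3 + 3\right) \left(0 - 4\right)} = \frac{34623}{56 - 7 \cdot 0 \left(0 - 4\right)} = \frac{34623}{56 - 7 \cdot 0 \left(-4\right)} = \frac{34623}{56 - 0} = \frac{34623}{56 + 0} = \frac{34623}{56}$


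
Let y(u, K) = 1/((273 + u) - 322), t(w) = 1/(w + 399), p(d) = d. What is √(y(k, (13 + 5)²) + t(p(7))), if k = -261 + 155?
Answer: I*√15795430/62930 ≈ 0.063155*I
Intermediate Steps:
t(w) = 1/(399 + w)
k = -106
y(u, K) = 1/(-49 + u)
√(y(k, (13 + 5)²) + t(p(7))) = √(1/(-49 - 106) + 1/(399 + 7)) = √(1/(-155) + 1/406) = √(-1/155 + 1/406) = √(-251/62930) = I*√15795430/62930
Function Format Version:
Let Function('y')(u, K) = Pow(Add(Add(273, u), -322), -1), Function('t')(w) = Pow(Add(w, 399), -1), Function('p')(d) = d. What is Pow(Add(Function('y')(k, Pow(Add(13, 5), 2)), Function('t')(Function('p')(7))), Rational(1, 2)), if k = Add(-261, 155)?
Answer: Mul(Rational(1, 62930), I, Pow(15795430, Rational(1, 2))) ≈ Mul(0.063155, I)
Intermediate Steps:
Function('t')(w) = Pow(Add(399, w), -1)
k = -106
Function('y')(u, K) = Pow(Add(-49, u), -1)
Pow(Add(Function('y')(k, Pow(Add(13, 5), 2)), Function('t')(Function('p')(7))), Rational(1, 2)) = Pow(Add(Pow(Add(-49, -106), -1), Pow(Add(399, 7), -1)), Rational(1, 2)) = Pow(Add(Pow(-155, -1), Pow(406, -1)), Rational(1, 2)) = Pow(Add(Rational(-1, 155), Rational(1, 406)), Rational(1, 2)) = Pow(Rational(-251, 62930), Rational(1, 2)) = Mul(Rational(1, 62930), I, Pow(15795430, Rational(1, 2)))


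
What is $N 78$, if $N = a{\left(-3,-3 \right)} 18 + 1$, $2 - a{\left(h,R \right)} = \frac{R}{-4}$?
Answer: $1833$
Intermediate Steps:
$a{\left(h,R \right)} = 2 + \frac{R}{4}$ ($a{\left(h,R \right)} = 2 - \frac{R}{-4} = 2 - R \left(- \frac{1}{4}\right) = 2 - - \frac{R}{4} = 2 + \frac{R}{4}$)
$N = \frac{47}{2}$ ($N = \left(2 + \frac{1}{4} \left(-3\right)\right) 18 + 1 = \left(2 - \frac{3}{4}\right) 18 + 1 = \frac{5}{4} \cdot 18 + 1 = \frac{45}{2} + 1 = \frac{47}{2} \approx 23.5$)
$N 78 = \frac{47}{2} \cdot 78 = 1833$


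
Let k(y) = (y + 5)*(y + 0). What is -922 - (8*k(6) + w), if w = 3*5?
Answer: -1465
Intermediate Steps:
k(y) = y*(5 + y) (k(y) = (5 + y)*y = y*(5 + y))
w = 15
-922 - (8*k(6) + w) = -922 - (8*(6*(5 + 6)) + 15) = -922 - (8*(6*11) + 15) = -922 - (8*66 + 15) = -922 - (528 + 15) = -922 - 1*543 = -922 - 543 = -1465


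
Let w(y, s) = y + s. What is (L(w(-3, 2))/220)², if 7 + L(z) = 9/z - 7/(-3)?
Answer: 1681/435600 ≈ 0.0038590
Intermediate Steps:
w(y, s) = s + y
L(z) = -14/3 + 9/z (L(z) = -7 + (9/z - 7/(-3)) = -7 + (9/z - 7*(-⅓)) = -7 + (9/z + 7/3) = -7 + (7/3 + 9/z) = -14/3 + 9/z)
(L(w(-3, 2))/220)² = ((-14/3 + 9/(2 - 3))/220)² = ((-14/3 + 9/(-1))*(1/220))² = ((-14/3 + 9*(-1))*(1/220))² = ((-14/3 - 9)*(1/220))² = (-41/3*1/220)² = (-41/660)² = 1681/435600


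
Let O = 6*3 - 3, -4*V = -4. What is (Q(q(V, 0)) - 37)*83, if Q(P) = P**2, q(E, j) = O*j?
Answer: -3071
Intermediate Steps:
V = 1 (V = -1/4*(-4) = 1)
O = 15 (O = 18 - 3 = 15)
q(E, j) = 15*j
(Q(q(V, 0)) - 37)*83 = ((15*0)**2 - 37)*83 = (0**2 - 37)*83 = (0 - 37)*83 = -37*83 = -3071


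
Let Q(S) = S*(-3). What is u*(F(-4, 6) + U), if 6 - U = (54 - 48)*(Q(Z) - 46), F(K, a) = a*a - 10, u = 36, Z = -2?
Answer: 9792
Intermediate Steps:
F(K, a) = -10 + a² (F(K, a) = a² - 10 = -10 + a²)
Q(S) = -3*S
U = 246 (U = 6 - (54 - 48)*(-3*(-2) - 46) = 6 - 6*(6 - 46) = 6 - 6*(-40) = 6 - 1*(-240) = 6 + 240 = 246)
u*(F(-4, 6) + U) = 36*((-10 + 6²) + 246) = 36*((-10 + 36) + 246) = 36*(26 + 246) = 36*272 = 9792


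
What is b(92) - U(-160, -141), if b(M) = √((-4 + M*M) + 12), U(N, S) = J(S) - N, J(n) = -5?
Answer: -155 + 2*√2118 ≈ -62.957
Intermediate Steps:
U(N, S) = -5 - N
b(M) = √(8 + M²) (b(M) = √((-4 + M²) + 12) = √(8 + M²))
b(92) - U(-160, -141) = √(8 + 92²) - (-5 - 1*(-160)) = √(8 + 8464) - (-5 + 160) = √8472 - 1*155 = 2*√2118 - 155 = -155 + 2*√2118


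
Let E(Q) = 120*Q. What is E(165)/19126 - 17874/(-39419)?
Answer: 561177162/376963897 ≈ 1.4887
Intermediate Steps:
E(165)/19126 - 17874/(-39419) = (120*165)/19126 - 17874/(-39419) = 19800*(1/19126) - 17874*(-1/39419) = 9900/9563 + 17874/39419 = 561177162/376963897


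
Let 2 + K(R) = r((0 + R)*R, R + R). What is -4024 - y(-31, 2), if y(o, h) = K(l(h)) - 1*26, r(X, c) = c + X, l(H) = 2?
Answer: -4004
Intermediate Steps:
r(X, c) = X + c
K(R) = -2 + R**2 + 2*R (K(R) = -2 + ((0 + R)*R + (R + R)) = -2 + (R*R + 2*R) = -2 + (R**2 + 2*R) = -2 + R**2 + 2*R)
y(o, h) = -20 (y(o, h) = (-2 + 2**2 + 2*2) - 1*26 = (-2 + 4 + 4) - 26 = 6 - 26 = -20)
-4024 - y(-31, 2) = -4024 - 1*(-20) = -4024 + 20 = -4004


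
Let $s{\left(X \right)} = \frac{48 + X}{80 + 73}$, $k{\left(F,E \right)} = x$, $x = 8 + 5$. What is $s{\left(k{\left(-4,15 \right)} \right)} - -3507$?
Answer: $\frac{536632}{153} \approx 3507.4$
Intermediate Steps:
$x = 13$
$k{\left(F,E \right)} = 13$
$s{\left(X \right)} = \frac{16}{51} + \frac{X}{153}$ ($s{\left(X \right)} = \frac{48 + X}{153} = \left(48 + X\right) \frac{1}{153} = \frac{16}{51} + \frac{X}{153}$)
$s{\left(k{\left(-4,15 \right)} \right)} - -3507 = \left(\frac{16}{51} + \frac{1}{153} \cdot 13\right) - -3507 = \left(\frac{16}{51} + \frac{13}{153}\right) + 3507 = \frac{61}{153} + 3507 = \frac{536632}{153}$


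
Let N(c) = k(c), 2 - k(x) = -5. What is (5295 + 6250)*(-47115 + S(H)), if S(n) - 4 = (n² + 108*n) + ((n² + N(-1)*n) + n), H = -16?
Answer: -559412975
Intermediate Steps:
k(x) = 7 (k(x) = 2 - 1*(-5) = 2 + 5 = 7)
N(c) = 7
S(n) = 4 + 2*n² + 116*n (S(n) = 4 + ((n² + 108*n) + ((n² + 7*n) + n)) = 4 + ((n² + 108*n) + (n² + 8*n)) = 4 + (2*n² + 116*n) = 4 + 2*n² + 116*n)
(5295 + 6250)*(-47115 + S(H)) = (5295 + 6250)*(-47115 + (4 + 2*(-16)² + 116*(-16))) = 11545*(-47115 + (4 + 2*256 - 1856)) = 11545*(-47115 + (4 + 512 - 1856)) = 11545*(-47115 - 1340) = 11545*(-48455) = -559412975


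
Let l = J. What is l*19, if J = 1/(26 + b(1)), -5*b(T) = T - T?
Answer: 19/26 ≈ 0.73077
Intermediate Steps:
b(T) = 0 (b(T) = -(T - T)/5 = -⅕*0 = 0)
J = 1/26 (J = 1/(26 + 0) = 1/26 ≈ 0.038462)
l = 1/26 ≈ 0.038462
l*19 = (1/26)*19 = 19/26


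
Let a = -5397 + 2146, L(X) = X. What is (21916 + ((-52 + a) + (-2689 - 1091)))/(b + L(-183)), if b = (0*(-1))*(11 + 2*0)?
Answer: -14833/183 ≈ -81.055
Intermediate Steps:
a = -3251
b = 0 (b = 0*(11 + 0) = 0*11 = 0)
(21916 + ((-52 + a) + (-2689 - 1091)))/(b + L(-183)) = (21916 + ((-52 - 3251) + (-2689 - 1091)))/(0 - 183) = (21916 + (-3303 - 3780))/(-183) = (21916 - 7083)*(-1/183) = 14833*(-1/183) = -14833/183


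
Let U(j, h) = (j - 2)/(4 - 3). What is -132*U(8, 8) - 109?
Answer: -901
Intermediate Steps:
U(j, h) = -2 + j (U(j, h) = (-2 + j)/1 = (-2 + j)*1 = -2 + j)
-132*U(8, 8) - 109 = -132*(-2 + 8) - 109 = -132*6 - 109 = -792 - 109 = -901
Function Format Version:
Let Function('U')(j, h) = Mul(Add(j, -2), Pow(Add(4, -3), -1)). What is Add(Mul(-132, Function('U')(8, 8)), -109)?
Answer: -901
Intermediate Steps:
Function('U')(j, h) = Add(-2, j) (Function('U')(j, h) = Mul(Add(-2, j), Pow(1, -1)) = Mul(Add(-2, j), 1) = Add(-2, j))
Add(Mul(-132, Function('U')(8, 8)), -109) = Add(Mul(-132, Add(-2, 8)), -109) = Add(Mul(-132, 6), -109) = Add(-792, -109) = -901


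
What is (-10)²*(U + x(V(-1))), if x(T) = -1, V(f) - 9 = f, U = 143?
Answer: 14200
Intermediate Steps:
V(f) = 9 + f
(-10)²*(U + x(V(-1))) = (-10)²*(143 - 1) = 100*142 = 14200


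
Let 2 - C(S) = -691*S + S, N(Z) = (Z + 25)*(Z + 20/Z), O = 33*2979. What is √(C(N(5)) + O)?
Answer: √284609 ≈ 533.49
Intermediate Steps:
O = 98307
N(Z) = (25 + Z)*(Z + 20/Z)
C(S) = 2 + 690*S (C(S) = 2 - (-691*S + S) = 2 - (-690)*S = 2 + 690*S)
√(C(N(5)) + O) = √((2 + 690*(20 + 5² + 25*5 + 500/5)) + 98307) = √((2 + 690*(20 + 25 + 125 + 500*(⅕))) + 98307) = √((2 + 690*(20 + 25 + 125 + 100)) + 98307) = √((2 + 690*270) + 98307) = √((2 + 186300) + 98307) = √(186302 + 98307) = √284609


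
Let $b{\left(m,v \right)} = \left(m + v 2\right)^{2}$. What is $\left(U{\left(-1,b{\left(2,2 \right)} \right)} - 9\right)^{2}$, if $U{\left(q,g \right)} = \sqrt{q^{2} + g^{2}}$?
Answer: $\left(9 - \sqrt{1297}\right)^{2} \approx 729.75$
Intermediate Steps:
$b{\left(m,v \right)} = \left(m + 2 v\right)^{2}$
$U{\left(q,g \right)} = \sqrt{g^{2} + q^{2}}$
$\left(U{\left(-1,b{\left(2,2 \right)} \right)} - 9\right)^{2} = \left(\sqrt{\left(\left(2 + 2 \cdot 2\right)^{2}\right)^{2} + \left(-1\right)^{2}} - 9\right)^{2} = \left(\sqrt{\left(\left(2 + 4\right)^{2}\right)^{2} + 1} - 9\right)^{2} = \left(\sqrt{\left(6^{2}\right)^{2} + 1} - 9\right)^{2} = \left(\sqrt{36^{2} + 1} - 9\right)^{2} = \left(\sqrt{1296 + 1} - 9\right)^{2} = \left(\sqrt{1297} - 9\right)^{2} = \left(-9 + \sqrt{1297}\right)^{2}$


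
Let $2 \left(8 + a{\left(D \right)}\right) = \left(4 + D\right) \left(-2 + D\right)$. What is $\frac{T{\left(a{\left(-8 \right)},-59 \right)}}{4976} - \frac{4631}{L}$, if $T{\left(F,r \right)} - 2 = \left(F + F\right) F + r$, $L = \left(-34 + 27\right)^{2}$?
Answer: $- \frac{23032537}{243824} \approx -94.464$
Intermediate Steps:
$L = 49$ ($L = \left(-7\right)^{2} = 49$)
$a{\left(D \right)} = -8 + \frac{\left(-2 + D\right) \left(4 + D\right)}{2}$ ($a{\left(D \right)} = -8 + \frac{\left(4 + D\right) \left(-2 + D\right)}{2} = -8 + \frac{\left(-2 + D\right) \left(4 + D\right)}{2}$)
$T{\left(F,r \right)} = 2 + r + 2 F^{2}$ ($T{\left(F,r \right)} = 2 + \left(\left(F + F\right) F + r\right) = 2 + \left(2 F F + r\right) = 2 + \left(2 F^{2} + r\right) = 2 + \left(r + 2 F^{2}\right) = 2 + r + 2 F^{2}$)
$\frac{T{\left(a{\left(-8 \right)},-59 \right)}}{4976} - \frac{4631}{L} = \frac{2 - 59 + 2 \left(-12 - 8 + \frac{\left(-8\right)^{2}}{2}\right)^{2}}{4976} - \frac{4631}{49} = \left(2 - 59 + 2 \left(-12 - 8 + \frac{1}{2} \cdot 64\right)^{2}\right) \frac{1}{4976} - \frac{4631}{49} = \left(2 - 59 + 2 \left(-12 - 8 + 32\right)^{2}\right) \frac{1}{4976} - \frac{4631}{49} = \left(2 - 59 + 2 \cdot 12^{2}\right) \frac{1}{4976} - \frac{4631}{49} = \left(2 - 59 + 2 \cdot 144\right) \frac{1}{4976} - \frac{4631}{49} = \left(2 - 59 + 288\right) \frac{1}{4976} - \frac{4631}{49} = 231 \cdot \frac{1}{4976} - \frac{4631}{49} = \frac{231}{4976} - \frac{4631}{49} = - \frac{23032537}{243824}$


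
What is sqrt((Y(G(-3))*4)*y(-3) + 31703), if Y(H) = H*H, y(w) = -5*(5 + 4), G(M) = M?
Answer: sqrt(30083) ≈ 173.44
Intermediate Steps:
y(w) = -45 (y(w) = -5*9 = -45)
Y(H) = H**2
sqrt((Y(G(-3))*4)*y(-3) + 31703) = sqrt(((-3)**2*4)*(-45) + 31703) = sqrt((9*4)*(-45) + 31703) = sqrt(36*(-45) + 31703) = sqrt(-1620 + 31703) = sqrt(30083)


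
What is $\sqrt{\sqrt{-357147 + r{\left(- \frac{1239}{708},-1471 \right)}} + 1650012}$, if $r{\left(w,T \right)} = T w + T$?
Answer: $\frac{\sqrt{6600048 + 10 i \sqrt{56967}}}{2} \approx 1284.5 + 0.23226 i$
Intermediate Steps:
$r{\left(w,T \right)} = T + T w$
$\sqrt{\sqrt{-357147 + r{\left(- \frac{1239}{708},-1471 \right)}} + 1650012} = \sqrt{\sqrt{-357147 - 1471 \left(1 - \frac{1239}{708}\right)} + 1650012} = \sqrt{\sqrt{-357147 - 1471 \left(1 - \frac{7}{4}\right)} + 1650012} = \sqrt{\sqrt{-357147 - - \frac{4413}{4}} + 1650012} = \sqrt{\sqrt{-357147 + \frac{4413}{4}} + 1650012} = \sqrt{\sqrt{- \frac{1424175}{4}} + 1650012} = \sqrt{\frac{5 i \sqrt{56967}}{2} + 1650012} = \sqrt{1650012 + \frac{5 i \sqrt{56967}}{2}}$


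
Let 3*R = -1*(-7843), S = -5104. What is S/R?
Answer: -1392/713 ≈ -1.9523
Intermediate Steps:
R = 7843/3 (R = (-1*(-7843))/3 = (⅓)*7843 = 7843/3 ≈ 2614.3)
S/R = -5104/7843/3 = -5104*3/7843 = -1392/713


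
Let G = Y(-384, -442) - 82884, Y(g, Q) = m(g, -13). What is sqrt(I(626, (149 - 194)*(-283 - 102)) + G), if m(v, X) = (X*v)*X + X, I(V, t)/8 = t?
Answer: I*sqrt(9193) ≈ 95.88*I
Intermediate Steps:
I(V, t) = 8*t
m(v, X) = X + v*X**2 (m(v, X) = v*X**2 + X = X + v*X**2)
Y(g, Q) = -13 + 169*g (Y(g, Q) = -13*(1 - 13*g) = -13 + 169*g)
G = -147793 (G = (-13 + 169*(-384)) - 82884 = (-13 - 64896) - 82884 = -64909 - 82884 = -147793)
sqrt(I(626, (149 - 194)*(-283 - 102)) + G) = sqrt(8*((149 - 194)*(-283 - 102)) - 147793) = sqrt(8*(-45*(-385)) - 147793) = sqrt(8*17325 - 147793) = sqrt(138600 - 147793) = sqrt(-9193) = I*sqrt(9193)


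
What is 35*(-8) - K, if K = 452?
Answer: -732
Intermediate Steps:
35*(-8) - K = 35*(-8) - 1*452 = -280 - 452 = -732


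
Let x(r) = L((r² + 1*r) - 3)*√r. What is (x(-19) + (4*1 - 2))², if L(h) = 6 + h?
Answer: -2261471 + 1380*I*√19 ≈ -2.2615e+6 + 6015.3*I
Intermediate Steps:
x(r) = √r*(3 + r + r²) (x(r) = (6 + ((r² + 1*r) - 3))*√r = (6 + ((r² + r) - 3))*√r = (6 + ((r + r²) - 3))*√r = (6 + (-3 + r + r²))*√r = (3 + r + r²)*√r = √r*(3 + r + r²))
(x(-19) + (4*1 - 2))² = (√(-19)*(3 - 19 + (-19)²) + (4*1 - 2))² = ((I*√19)*(3 - 19 + 361) + (4 - 2))² = ((I*√19)*345 + 2)² = (345*I*√19 + 2)² = (2 + 345*I*√19)²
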